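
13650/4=3412 + 1/2 =3412.50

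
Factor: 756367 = 193^1*3919^1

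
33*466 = 15378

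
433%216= 1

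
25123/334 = 25123/334=75.22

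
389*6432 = 2502048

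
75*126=9450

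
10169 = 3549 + 6620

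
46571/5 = 9314 + 1/5 = 9314.20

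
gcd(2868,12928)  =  4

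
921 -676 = 245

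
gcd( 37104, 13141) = 773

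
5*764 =3820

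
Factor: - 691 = -691^1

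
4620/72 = 64 + 1/6 = 64.17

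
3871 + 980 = 4851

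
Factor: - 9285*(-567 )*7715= 3^5 * 5^2*7^1*619^1*1543^1= 40616350425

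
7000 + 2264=9264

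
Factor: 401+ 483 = 884 = 2^2* 13^1*17^1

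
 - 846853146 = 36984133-883837279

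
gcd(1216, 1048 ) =8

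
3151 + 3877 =7028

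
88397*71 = 6276187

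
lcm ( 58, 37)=2146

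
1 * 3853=3853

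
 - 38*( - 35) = 1330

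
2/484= 1/242 =0.00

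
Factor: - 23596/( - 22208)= 2^( - 4)*17^1 = 17/16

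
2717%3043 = 2717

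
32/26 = 16/13 = 1.23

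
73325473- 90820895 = -17495422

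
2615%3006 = 2615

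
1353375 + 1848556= 3201931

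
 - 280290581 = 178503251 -458793832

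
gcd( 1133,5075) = 1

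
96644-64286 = 32358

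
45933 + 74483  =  120416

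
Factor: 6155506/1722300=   3077753/861150=2^(-1)*3^( - 1 )*5^( - 2 ) * 7^1*19^1*73^1 * 317^1*5741^( - 1 )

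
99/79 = 99/79= 1.25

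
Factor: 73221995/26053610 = 1331309/473702 = 2^( - 1 )*7^1*23^1 * 433^( - 1) * 547^( - 1 )*8269^1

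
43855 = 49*895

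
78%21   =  15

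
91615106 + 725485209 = 817100315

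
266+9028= 9294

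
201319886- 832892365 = -631572479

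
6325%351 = 7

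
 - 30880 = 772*( - 40) 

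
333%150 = 33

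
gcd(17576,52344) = 8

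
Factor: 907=907^1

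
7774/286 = 27 + 2/11= 27.18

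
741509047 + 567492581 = 1309001628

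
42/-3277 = -42/3277 = - 0.01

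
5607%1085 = 182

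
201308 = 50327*4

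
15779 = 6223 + 9556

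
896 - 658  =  238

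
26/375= 26/375   =  0.07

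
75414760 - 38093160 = 37321600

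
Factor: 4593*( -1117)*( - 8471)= 3^1*43^1*197^1*1117^1 * 1531^1 = 43459457451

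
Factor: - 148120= - 2^3*5^1*7^1*23^2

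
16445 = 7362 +9083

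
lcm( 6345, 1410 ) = 12690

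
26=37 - 11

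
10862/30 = 362 + 1/15 = 362.07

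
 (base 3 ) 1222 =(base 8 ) 65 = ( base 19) 2F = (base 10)53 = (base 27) 1q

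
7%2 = 1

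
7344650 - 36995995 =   -  29651345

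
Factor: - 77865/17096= - 2^( - 3)*3^1*5^1*29^1 * 179^1*2137^( - 1) 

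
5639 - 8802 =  - 3163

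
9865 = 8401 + 1464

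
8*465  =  3720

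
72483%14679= 13767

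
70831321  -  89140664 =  - 18309343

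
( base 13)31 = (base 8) 50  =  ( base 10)40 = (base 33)17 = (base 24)1g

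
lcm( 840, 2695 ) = 64680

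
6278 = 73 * 86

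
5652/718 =7 + 313/359=7.87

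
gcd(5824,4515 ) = 7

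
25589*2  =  51178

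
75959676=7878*9642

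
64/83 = 64/83 = 0.77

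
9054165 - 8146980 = 907185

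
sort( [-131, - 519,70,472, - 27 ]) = [ - 519, - 131, - 27 , 70 , 472 ]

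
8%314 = 8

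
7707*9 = 69363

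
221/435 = 221/435 = 0.51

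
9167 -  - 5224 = 14391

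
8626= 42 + 8584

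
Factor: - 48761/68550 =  - 2^( - 1)*3^( - 1 ) * 5^( - 2) * 457^( - 1 )*48761^1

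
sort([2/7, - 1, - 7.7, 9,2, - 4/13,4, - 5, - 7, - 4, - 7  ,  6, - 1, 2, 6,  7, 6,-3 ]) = [ -7.7, - 7, - 7, - 5, - 4, - 3, - 1 , - 1, - 4/13 , 2/7, 2,2,4,6,6,6,7 , 9] 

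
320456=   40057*8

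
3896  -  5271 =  - 1375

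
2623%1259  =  105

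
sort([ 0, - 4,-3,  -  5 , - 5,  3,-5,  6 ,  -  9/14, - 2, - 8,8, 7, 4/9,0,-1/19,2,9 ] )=[ -8,  -  5, -5, - 5, - 4, - 3, - 2 ,-9/14, - 1/19,  0,  0, 4/9, 2,3 , 6,  7,  8,  9 ] 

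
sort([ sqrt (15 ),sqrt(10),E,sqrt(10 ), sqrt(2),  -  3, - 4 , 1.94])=[ - 4,-3,sqrt (2) , 1.94,E,sqrt( 10),sqrt( 10), sqrt( 15 )]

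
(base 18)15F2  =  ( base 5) 221344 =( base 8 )17054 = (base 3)101121002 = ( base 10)7724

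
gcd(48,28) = 4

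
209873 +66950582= 67160455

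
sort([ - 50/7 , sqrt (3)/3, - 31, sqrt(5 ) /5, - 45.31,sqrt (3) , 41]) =[ - 45.31, - 31, - 50/7,  sqrt( 5 )/5, sqrt(3 )/3, sqrt( 3), 41]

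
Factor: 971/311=311^(- 1 )*971^1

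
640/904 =80/113 = 0.71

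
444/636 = 37/53 = 0.70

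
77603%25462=1217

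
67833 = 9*7537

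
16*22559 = 360944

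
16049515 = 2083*7705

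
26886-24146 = 2740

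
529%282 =247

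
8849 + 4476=13325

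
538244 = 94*5726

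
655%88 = 39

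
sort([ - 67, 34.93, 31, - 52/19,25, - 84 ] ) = [ - 84, - 67, - 52/19,25, 31 , 34.93]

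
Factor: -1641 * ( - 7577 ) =3^1*547^1*7577^1 = 12433857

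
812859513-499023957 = 313835556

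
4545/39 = 1515/13 = 116.54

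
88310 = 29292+59018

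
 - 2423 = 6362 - 8785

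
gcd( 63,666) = 9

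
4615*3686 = 17010890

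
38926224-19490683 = 19435541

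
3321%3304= 17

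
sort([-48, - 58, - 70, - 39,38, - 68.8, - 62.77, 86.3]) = [ - 70, - 68.8, -62.77, - 58, - 48,- 39, 38,86.3]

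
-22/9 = -3 + 5/9 = - 2.44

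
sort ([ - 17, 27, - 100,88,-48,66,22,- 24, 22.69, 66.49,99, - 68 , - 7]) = [ - 100, - 68, - 48, - 24,-17,-7,  22, 22.69, 27 , 66, 66.49,88 , 99 ]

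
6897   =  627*11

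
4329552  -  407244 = 3922308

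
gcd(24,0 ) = 24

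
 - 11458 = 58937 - 70395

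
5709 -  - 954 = 6663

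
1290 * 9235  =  11913150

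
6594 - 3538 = 3056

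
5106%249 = 126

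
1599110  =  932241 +666869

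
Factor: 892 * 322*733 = 2^3 * 7^1*23^1 *223^1 * 733^1 = 210535192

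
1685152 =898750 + 786402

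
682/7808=341/3904= 0.09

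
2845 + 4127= 6972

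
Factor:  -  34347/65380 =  - 2^( - 2 )*3^1* 5^( - 1)*7^(-1)*107^2*467^ (- 1 ) 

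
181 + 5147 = 5328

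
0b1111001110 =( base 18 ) 302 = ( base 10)974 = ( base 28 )16M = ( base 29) 14H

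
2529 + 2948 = 5477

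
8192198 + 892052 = 9084250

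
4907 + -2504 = 2403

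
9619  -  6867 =2752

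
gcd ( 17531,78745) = 1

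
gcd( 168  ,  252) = 84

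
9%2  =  1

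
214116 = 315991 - 101875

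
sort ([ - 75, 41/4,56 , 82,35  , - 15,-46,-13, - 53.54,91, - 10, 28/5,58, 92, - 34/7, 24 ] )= [ - 75, - 53.54, - 46, - 15, - 13, - 10, - 34/7,28/5,41/4, 24,  35, 56,58,82,  91,92]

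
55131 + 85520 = 140651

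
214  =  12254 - 12040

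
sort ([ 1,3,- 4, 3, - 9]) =[ - 9, - 4 , 1 , 3 , 3 ]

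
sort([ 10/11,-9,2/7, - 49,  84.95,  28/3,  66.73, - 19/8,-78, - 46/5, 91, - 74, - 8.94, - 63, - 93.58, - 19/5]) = [ - 93.58 , - 78,-74, - 63, - 49,  -  46/5 ,- 9,-8.94,- 19/5, - 19/8,2/7,10/11,28/3, 66.73,84.95, 91] 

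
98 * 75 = 7350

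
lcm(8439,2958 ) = 286926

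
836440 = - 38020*( -22 )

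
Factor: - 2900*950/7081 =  - 2755000/7081 = - 2^3*5^4 * 19^1*29^1*73^( - 1)*97^( - 1) 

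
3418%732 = 490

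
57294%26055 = 5184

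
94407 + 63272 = 157679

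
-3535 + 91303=87768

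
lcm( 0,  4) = 0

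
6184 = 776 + 5408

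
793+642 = 1435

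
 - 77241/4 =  - 19311+ 3/4 =- 19310.25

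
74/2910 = 37/1455 = 0.03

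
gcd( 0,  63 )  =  63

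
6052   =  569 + 5483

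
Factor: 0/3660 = 0^1 = 0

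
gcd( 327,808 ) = 1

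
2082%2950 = 2082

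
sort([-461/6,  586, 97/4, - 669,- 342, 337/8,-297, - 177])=[ - 669, - 342, - 297, - 177, - 461/6,97/4,337/8,586 ] 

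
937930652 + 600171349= 1538102001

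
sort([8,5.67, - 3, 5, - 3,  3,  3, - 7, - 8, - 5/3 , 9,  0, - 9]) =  [  -  9, - 8 , - 7, - 3, - 3, - 5/3, 0, 3, 3,5, 5.67, 8 , 9] 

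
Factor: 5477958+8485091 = 13963049^1 = 13963049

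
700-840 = - 140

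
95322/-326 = -293  +  98/163 = - 292.40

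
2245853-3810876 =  - 1565023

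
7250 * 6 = 43500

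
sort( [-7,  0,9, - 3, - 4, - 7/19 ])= [ - 7,- 4,  -  3,  -  7/19,0,9 ] 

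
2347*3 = 7041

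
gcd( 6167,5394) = 1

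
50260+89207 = 139467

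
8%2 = 0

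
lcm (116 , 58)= 116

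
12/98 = 6/49= 0.12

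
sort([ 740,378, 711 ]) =[ 378,  711,740 ] 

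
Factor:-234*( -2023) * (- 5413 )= -2^1*3^2*7^1*13^1*17^2*5413^1 = -2562416766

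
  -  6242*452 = -2821384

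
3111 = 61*51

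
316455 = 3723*85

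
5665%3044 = 2621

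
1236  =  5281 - 4045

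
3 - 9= - 6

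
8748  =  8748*1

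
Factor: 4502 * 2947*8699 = 115413060406 = 2^1*7^1*421^1 * 2251^1*8699^1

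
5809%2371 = 1067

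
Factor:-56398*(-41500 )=2^3 * 5^3*83^1*163^1*173^1 = 2340517000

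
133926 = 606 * 221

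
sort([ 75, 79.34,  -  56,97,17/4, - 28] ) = [ -56, - 28, 17/4, 75,79.34,97 ] 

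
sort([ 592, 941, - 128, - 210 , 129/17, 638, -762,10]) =[ - 762, - 210, - 128, 129/17, 10, 592, 638,941]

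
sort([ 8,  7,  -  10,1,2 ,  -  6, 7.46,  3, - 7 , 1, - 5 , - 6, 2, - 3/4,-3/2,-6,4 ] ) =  [-10, - 7,  -  6, - 6,-6,-5 ,-3/2, - 3/4,1,1,2, 2,3,  4 , 7, 7.46, 8]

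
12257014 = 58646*209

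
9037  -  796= 8241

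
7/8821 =7/8821 = 0.00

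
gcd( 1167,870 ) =3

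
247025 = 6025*41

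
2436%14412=2436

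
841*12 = 10092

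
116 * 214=24824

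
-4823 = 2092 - 6915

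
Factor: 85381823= 85381823^1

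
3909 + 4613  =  8522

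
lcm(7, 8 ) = 56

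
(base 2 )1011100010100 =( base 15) 1b3d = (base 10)5908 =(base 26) 8j6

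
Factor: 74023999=7^1*10574857^1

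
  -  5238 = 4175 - 9413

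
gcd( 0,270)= 270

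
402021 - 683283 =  - 281262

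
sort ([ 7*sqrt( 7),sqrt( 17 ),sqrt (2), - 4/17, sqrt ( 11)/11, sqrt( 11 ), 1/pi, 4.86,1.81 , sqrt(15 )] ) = [-4/17  ,  sqrt(11)/11,1/pi, sqrt(2 ),1.81,sqrt(11), sqrt (15 ),  sqrt( 17 ),4.86, 7 * sqrt( 7) ] 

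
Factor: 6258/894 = 7 = 7^1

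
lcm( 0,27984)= 0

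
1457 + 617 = 2074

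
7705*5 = 38525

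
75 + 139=214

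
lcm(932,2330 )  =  4660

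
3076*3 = 9228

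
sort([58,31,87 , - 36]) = [-36, 31, 58,87 ]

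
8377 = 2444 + 5933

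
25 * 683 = 17075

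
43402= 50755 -7353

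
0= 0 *197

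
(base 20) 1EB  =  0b1010110011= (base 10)691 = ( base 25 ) 12G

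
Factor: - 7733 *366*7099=-20092143522  =  - 2^1*3^1*11^1*19^1* 31^1*37^1*61^1*229^1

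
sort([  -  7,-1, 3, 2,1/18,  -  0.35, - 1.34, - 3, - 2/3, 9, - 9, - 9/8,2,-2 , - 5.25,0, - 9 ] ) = [ - 9,-9, - 7, - 5.25, - 3, - 2, - 1.34, - 9/8 , - 1, - 2/3, - 0.35,0,1/18,2, 2  ,  3, 9 ]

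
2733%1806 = 927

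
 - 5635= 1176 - 6811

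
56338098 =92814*607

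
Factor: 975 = 3^1*5^2 * 13^1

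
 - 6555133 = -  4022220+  - 2532913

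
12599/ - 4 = - 3150 + 1/4 = - 3149.75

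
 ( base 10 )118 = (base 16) 76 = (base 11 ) A8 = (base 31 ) 3p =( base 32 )3M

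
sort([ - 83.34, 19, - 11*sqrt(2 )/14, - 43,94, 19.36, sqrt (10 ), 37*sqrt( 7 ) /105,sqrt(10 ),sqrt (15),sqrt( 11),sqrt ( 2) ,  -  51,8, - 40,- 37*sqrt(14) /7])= [ - 83.34, - 51, - 43 , - 40, - 37 *sqrt ( 14) /7, - 11* sqrt ( 2) /14,37*sqrt( 7)/105, sqrt(2),sqrt( 10 ) , sqrt ( 10), sqrt(11 ),sqrt(15 ),8,19, 19.36,94]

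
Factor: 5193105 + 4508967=9702072  =  2^3* 3^3*44917^1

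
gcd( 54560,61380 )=6820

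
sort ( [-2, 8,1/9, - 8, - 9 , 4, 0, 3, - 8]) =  [ -9,-8, - 8, - 2,0, 1/9,3 , 4, 8 ]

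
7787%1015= 682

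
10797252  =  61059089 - 50261837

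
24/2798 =12/1399 = 0.01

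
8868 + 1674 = 10542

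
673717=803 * 839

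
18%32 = 18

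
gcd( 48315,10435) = 5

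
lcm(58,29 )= 58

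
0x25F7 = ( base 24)GKN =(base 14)3783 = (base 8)22767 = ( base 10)9719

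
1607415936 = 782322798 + 825093138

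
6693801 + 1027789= 7721590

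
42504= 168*253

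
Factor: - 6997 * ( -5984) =2^5 *11^1*17^1  *  6997^1 = 41870048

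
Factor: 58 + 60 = 2^1*59^1 = 118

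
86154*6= 516924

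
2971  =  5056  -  2085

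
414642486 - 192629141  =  222013345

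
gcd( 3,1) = 1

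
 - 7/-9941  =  7/9941 = 0.00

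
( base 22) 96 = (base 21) 9f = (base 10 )204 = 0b11001100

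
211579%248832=211579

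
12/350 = 6/175 = 0.03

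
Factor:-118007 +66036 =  - 51971^1 = - 51971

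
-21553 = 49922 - 71475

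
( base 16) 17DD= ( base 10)6109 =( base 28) 7m5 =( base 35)4YJ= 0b1011111011101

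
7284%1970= 1374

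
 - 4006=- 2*2003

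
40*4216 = 168640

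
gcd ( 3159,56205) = 9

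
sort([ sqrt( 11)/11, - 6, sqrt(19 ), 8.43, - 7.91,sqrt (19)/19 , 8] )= [ - 7.91,  -  6,  sqrt( 19 )/19, sqrt( 11 )/11,sqrt( 19),8,8.43 ]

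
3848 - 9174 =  - 5326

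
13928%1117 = 524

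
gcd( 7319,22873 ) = 1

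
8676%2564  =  984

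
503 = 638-135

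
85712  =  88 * 974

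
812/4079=812/4079=0.20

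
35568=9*3952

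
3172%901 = 469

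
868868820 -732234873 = 136633947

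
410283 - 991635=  - 581352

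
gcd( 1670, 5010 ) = 1670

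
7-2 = 5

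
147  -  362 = - 215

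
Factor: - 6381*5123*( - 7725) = 3^3* 5^2* 47^1*103^1 * 109^1*709^1 = 252529191675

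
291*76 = 22116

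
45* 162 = 7290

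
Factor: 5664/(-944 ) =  - 6 = - 2^1 * 3^1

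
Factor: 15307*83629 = 7^1*13^1 * 919^1*15307^1= 1280109103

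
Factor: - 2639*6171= - 3^1 * 7^1 * 11^2 * 13^1*17^1*29^1 = - 16285269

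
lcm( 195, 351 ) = 1755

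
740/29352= 185/7338 = 0.03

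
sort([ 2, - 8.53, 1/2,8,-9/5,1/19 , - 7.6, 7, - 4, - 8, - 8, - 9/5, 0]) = [ - 8.53, - 8, - 8, - 7.6, - 4, - 9/5, - 9/5, 0, 1/19,  1/2, 2, 7, 8 ]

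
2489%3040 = 2489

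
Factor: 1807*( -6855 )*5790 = - 71720643150 = -2^1*3^2*5^2*13^1*139^1*193^1*457^1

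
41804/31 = 41804/31 = 1348.52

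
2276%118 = 34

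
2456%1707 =749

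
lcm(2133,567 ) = 44793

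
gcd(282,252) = 6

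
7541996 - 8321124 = - 779128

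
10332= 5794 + 4538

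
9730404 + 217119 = 9947523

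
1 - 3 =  - 2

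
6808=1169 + 5639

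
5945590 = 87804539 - 81858949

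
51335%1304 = 479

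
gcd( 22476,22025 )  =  1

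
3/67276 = 3/67276 = 0.00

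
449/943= 449/943= 0.48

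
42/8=21/4 = 5.25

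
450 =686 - 236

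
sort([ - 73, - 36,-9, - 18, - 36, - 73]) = [-73, -73, - 36, - 36, - 18 , -9 ] 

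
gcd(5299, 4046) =7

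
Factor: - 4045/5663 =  - 5/7 = -5^1*7^(-1 ) 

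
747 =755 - 8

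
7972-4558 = 3414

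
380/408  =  95/102  =  0.93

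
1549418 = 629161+920257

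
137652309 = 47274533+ 90377776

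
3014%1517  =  1497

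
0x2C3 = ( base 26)115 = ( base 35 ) K7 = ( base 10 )707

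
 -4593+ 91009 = 86416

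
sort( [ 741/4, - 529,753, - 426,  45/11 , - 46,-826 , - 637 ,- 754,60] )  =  [ - 826,-754 , - 637 ,-529, - 426, - 46 , 45/11,  60,  741/4,753] 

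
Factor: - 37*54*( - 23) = 2^1*3^3 * 23^1* 37^1 = 45954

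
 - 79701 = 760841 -840542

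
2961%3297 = 2961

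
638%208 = 14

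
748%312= 124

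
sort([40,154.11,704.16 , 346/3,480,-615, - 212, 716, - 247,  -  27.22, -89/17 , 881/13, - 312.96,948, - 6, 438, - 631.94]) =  [ - 631.94,-615, - 312.96,-247,  -  212 , -27.22 , - 6 ,  -  89/17,40, 881/13,346/3,154.11,438,480, 704.16,716,948]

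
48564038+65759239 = 114323277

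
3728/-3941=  - 3728/3941 = - 0.95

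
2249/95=23 + 64/95=23.67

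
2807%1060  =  687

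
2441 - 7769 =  - 5328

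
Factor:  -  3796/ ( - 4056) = 2^( - 1)*3^( -1) *13^(-1 )*73^1 = 73/78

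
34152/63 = 542 + 2/21 = 542.10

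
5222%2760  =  2462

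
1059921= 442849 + 617072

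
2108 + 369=2477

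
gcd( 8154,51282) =18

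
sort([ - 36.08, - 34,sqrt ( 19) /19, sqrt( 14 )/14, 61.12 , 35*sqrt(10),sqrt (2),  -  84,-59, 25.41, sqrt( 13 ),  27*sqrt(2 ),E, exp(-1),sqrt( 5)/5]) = [ - 84,-59, - 36.08,-34, sqrt ( 19 ) /19,sqrt( 14)/14 , exp( - 1 ), sqrt( 5 ) /5, sqrt(2 ),E,sqrt ( 13 ),25.41,  27*sqrt(2 ), 61.12, 35*sqrt( 10 )]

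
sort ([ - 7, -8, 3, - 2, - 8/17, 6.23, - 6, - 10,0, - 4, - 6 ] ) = [-10,-8, - 7,-6, - 6, -4, - 2,-8/17,0,3,6.23]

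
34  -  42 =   -  8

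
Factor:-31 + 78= 47 = 47^1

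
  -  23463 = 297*( - 79)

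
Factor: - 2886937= - 23^1*31^1*4049^1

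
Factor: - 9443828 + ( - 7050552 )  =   - 2^2*5^1*7^2*16831^1 = - 16494380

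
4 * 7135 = 28540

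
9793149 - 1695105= 8098044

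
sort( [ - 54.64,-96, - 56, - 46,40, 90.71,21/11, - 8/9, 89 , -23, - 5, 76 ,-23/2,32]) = [-96,  -  56, - 54.64, - 46, - 23, - 23/2 ,-5, - 8/9, 21/11, 32,40,76,89,90.71]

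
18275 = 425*43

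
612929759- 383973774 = 228955985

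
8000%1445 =775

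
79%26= 1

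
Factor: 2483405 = 5^1*496681^1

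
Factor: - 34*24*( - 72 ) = 58752= 2^7*3^3*  17^1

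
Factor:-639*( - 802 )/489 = 170826/163 = 2^1*3^1*71^1 * 163^ ( - 1)*401^1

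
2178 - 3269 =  - 1091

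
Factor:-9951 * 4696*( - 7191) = 2^3  *3^3*17^1*31^1 * 47^1*107^1 *587^1=336034682136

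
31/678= 31/678=0.05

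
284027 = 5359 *53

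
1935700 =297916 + 1637784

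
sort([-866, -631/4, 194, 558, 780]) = [- 866,- 631/4,194, 558,780]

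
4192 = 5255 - 1063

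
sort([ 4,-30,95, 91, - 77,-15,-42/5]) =[ - 77, - 30 ,-15, - 42/5,4,91, 95 ] 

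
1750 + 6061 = 7811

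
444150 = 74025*6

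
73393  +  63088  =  136481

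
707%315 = 77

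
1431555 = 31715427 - 30283872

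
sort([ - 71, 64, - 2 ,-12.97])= [ - 71, - 12.97, - 2, 64 ] 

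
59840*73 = 4368320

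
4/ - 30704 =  - 1/7676= - 0.00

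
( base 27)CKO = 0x2460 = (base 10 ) 9312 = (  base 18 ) 1AD6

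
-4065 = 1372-5437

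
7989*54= 431406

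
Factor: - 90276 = -2^2*3^1 *7523^1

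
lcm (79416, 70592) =635328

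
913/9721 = 913/9721  =  0.09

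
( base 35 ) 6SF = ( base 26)C8P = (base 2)10000010011001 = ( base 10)8345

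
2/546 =1/273 = 0.00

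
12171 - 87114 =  - 74943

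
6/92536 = 3/46268 = 0.00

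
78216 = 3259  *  24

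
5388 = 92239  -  86851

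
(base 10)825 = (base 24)1a9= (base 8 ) 1471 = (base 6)3453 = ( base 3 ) 1010120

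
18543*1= 18543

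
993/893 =1+100/893 = 1.11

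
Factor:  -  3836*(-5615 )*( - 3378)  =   - 2^3*3^1*5^1*7^1*137^1*563^1*1123^1  =  -72759214920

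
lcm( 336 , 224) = 672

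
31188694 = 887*35162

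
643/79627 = 643/79627 = 0.01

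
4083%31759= 4083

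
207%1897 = 207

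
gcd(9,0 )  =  9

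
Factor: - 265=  - 5^1 * 53^1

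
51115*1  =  51115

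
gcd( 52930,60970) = 670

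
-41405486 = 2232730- 43638216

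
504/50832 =7/706= 0.01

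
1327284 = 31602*42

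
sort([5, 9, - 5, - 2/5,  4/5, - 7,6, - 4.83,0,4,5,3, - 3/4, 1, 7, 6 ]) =[ - 7, - 5, -4.83, - 3/4, - 2/5 , 0, 4/5,1,3,  4, 5,  5, 6, 6,7 , 9] 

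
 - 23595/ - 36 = 7865/12 = 655.42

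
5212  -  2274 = 2938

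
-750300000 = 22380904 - 772680904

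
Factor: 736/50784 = 3^ ( - 1)*23^( - 1) = 1/69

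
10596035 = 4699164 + 5896871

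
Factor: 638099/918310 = 2^( - 1 )*5^( - 1)*7^1*11^1*131^( - 1)*701^( - 1 )*8287^1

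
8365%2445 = 1030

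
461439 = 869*531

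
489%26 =21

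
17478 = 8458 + 9020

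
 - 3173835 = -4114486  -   - 940651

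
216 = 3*72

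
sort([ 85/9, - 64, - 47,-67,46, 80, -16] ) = [ - 67, - 64, - 47,  -  16 , 85/9, 46, 80]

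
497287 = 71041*7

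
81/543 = 27/181  =  0.15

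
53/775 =53/775 =0.07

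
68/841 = 68/841 =0.08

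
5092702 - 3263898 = 1828804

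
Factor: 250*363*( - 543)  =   - 2^1*3^2*5^3*11^2*181^1 =-49277250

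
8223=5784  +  2439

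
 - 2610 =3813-6423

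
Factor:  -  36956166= - 2^1 * 3^1*13^1*367^1*1291^1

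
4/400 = 1/100 = 0.01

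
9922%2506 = 2404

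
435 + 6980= 7415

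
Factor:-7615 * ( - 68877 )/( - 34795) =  - 104899671/6959 = - 3^3*1523^1*2551^1*6959^( - 1)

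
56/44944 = 7/5618 = 0.00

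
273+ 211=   484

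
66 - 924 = - 858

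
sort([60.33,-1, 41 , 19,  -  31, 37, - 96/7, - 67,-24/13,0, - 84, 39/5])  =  [  -  84, - 67, - 31, - 96/7 , - 24/13,-1,0, 39/5, 19 , 37, 41, 60.33]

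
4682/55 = 85 + 7/55 = 85.13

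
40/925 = 8/185 = 0.04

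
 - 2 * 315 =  - 630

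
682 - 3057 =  - 2375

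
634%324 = 310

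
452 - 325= 127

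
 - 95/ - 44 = 2 + 7/44  =  2.16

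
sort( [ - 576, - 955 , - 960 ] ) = [ - 960,  -  955,  -  576]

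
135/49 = 2+37/49= 2.76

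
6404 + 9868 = 16272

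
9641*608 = 5861728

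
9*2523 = 22707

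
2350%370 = 130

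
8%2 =0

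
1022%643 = 379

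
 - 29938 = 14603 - 44541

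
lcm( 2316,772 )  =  2316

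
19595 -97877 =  - 78282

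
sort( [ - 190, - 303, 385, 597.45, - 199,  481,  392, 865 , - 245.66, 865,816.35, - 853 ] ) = [  -  853, - 303, -245.66, - 199, - 190,385,392, 481 , 597.45, 816.35 , 865, 865 ]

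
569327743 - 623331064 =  - 54003321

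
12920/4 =3230 = 3230.00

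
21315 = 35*609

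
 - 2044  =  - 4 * 511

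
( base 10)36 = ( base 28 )18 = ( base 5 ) 121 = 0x24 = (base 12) 30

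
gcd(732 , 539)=1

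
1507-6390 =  - 4883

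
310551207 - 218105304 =92445903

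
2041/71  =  2041/71 = 28.75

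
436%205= 26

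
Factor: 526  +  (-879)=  - 353 = - 353^1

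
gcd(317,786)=1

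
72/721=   72/721 = 0.10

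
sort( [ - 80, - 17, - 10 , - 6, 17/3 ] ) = [ - 80, - 17, - 10, - 6 , 17/3]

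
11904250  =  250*47617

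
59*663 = 39117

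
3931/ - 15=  - 3931/15 =- 262.07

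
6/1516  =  3/758 = 0.00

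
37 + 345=382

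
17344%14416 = 2928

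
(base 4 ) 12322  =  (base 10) 442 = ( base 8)672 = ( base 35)CM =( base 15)1e7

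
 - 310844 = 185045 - 495889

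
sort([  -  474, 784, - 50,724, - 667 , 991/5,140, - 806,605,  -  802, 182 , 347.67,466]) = [ - 806 , - 802,-667, - 474, - 50,140,182 , 991/5,347.67, 466,605,724,784] 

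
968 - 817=151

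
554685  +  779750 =1334435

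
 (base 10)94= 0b1011110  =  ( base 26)3g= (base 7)163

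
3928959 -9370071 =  - 5441112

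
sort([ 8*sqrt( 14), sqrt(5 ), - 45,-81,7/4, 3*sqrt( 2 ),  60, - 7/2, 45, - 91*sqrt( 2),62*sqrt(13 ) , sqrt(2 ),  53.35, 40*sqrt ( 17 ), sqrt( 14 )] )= [ - 91*sqrt(2), - 81, - 45, - 7/2, sqrt( 2), 7/4,sqrt(5), sqrt( 14 ),3 * sqrt( 2), 8*sqrt ( 14 ),45, 53.35,60, 40 *sqrt( 17), 62*sqrt( 13 )]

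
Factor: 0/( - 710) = 0^1 = 0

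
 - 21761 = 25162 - 46923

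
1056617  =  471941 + 584676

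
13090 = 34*385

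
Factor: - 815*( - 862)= 2^1*5^1 * 163^1* 431^1=702530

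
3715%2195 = 1520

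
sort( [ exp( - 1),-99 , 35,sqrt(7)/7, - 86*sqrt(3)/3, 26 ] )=[ - 99,-86*sqrt(3)/3,exp( - 1 ),sqrt (7 ) /7,26,35 ]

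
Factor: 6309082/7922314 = 3154541/3961157 = 13^1*61^(  -  1)*151^1*1607^1*  64937^( - 1)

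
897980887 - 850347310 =47633577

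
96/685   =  96/685 = 0.14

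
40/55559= 40/55559 = 0.00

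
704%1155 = 704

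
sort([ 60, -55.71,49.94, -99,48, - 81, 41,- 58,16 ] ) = [-99,-81, - 58 ,-55.71, 16,41,48,49.94, 60]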